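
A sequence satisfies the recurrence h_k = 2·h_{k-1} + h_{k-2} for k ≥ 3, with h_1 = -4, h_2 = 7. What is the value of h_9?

2180

Compute successive terms:
h_3 = 10; h_4 = 27; h_5 = 64; h_6 = 155; h_7 = 374; h_8 = 903; h_9 = 2180.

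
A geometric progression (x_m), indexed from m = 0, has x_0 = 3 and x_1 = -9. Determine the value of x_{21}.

-31381059609

Common ratio r = -3.
x_m = 3·(-3)^(m-0).
x_{21} = 3·(-3)^21 = -31381059609.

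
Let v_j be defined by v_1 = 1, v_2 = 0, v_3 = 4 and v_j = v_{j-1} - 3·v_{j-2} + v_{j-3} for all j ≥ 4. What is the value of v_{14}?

v_4 = 5; v_5 = -7; v_6 = -18; …; v_{11} = -128; v_{12} = 317; v_{13} = 557; v_{14} = -522.

-522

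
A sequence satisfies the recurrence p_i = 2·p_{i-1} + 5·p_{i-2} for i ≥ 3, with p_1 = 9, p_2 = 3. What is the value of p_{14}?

Step forward from the initial values:
p_3 = 51, p_4 = 117, p_5 = 489, …, p_{11} = 781491, p_{12} = 2694597, p_{13} = 9296649, p_{14} = 32066283.

32066283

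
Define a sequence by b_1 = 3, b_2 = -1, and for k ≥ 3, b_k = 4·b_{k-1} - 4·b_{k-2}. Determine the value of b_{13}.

-159744

Iterate the recurrence:
b_3 = -16; b_4 = -60; b_5 = -176; …; b_{10} = -14592; b_{11} = -32768; b_{12} = -72704; b_{13} = -159744.
(Characteristic roots are 2 and 2.)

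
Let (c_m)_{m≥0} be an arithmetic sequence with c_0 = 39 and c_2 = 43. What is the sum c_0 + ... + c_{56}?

5415

Common difference d = (43 - 39) / (2 - 0) = 2.
c_m = 39 + (m - 0)·2.
c_{56} = 151; S = 57·(39 + 151)/2 = 5415.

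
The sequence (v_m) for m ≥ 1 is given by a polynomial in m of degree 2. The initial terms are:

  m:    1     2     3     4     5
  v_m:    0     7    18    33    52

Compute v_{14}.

403

1st diffs: 7, 11, 15, 19.
2nd diffs: 4, 4, 4 (constant).
So v_m = 2m^2 + m - 3.
Evaluating at m = 14 gives v_{14} = 403.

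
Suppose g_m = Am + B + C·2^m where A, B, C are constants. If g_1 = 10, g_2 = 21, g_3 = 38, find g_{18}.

786521

The three given values yield: A + B + 2C = 10; 2A + B + 4C = 21; 3A + B + 8C = 38.
Subtracting the first from the second: A + 2C = 11.
Subtracting the second from the third: A + 4C = 17.
Solving: C = 3, A = 5, then B = -1.
Therefore g_{18} = 90 + (-1) + 3·262144 = 786521.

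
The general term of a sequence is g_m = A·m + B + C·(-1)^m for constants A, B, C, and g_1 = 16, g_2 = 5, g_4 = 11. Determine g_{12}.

35

Write the equations: A + B - C = 16; 2A + B + C = 5; 4A + B + C = 11.
Subtracting the first from the second: A + 2C = -11.
Subtracting the second from the third: 2A = 6.
Solving: C = -7, A = 3, then B = 6.
Therefore g_{12} = 36 + 6 + (-7)·1 = 35.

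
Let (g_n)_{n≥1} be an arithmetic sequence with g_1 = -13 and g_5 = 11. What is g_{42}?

233

Common difference d = (11 - (-13)) / (5 - 1) = 6.
g_n = -13 + (n - 1)·6.
g_{42} = -13 + 41·6 = 233.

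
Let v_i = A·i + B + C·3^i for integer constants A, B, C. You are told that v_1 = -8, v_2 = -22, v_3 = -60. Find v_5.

-496

Plug in i = 1, 2, 3: A + B + 3C = -8; 2A + B + 9C = -22; 3A + B + 27C = -60.
Subtracting the first from the second: A + 6C = -14.
Subtracting the second from the third: A + 18C = -38.
Solving: C = -2, A = -2, then B = 0.
Therefore v_5 = -10 + 0 + (-2)·243 = -496.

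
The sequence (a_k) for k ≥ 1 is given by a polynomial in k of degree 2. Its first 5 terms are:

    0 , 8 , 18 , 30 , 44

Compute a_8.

98

1st diffs: 8, 10, 12, 14.
2nd diffs: 2, 2, 2 (constant).
Newton forward-difference form: a_k = 8·C(k-1,1) + 2·C(k-1,2).
At k = 8: k-1 = 7, so a_8 = 56 + 42 = 98.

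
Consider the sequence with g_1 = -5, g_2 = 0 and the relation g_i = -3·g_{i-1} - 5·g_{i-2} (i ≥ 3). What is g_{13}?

24475

Applying the relation repeatedly:
g_3 = 25  g_4 = -75  g_5 = 100  …  g_{10} = -3675  g_{11} = 19900  g_{12} = -41325  g_{13} = 24475.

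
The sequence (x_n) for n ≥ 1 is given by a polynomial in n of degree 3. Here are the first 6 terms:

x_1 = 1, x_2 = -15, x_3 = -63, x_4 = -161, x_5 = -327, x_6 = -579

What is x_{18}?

-16863

1st diffs: -16, -48, -98, -166, -252.
2nd diffs: -32, -50, -68, -86.
3rd diffs: -18, -18, -18 (constant).
Newton forward-difference form: x_n = 1 + (-16)·C(n-1,1) + (-32)·C(n-1,2) + (-18)·C(n-1,3).
At n = 18: n-1 = 17, so x_{18} = 1 - 272 - 4352 - 12240 = -16863.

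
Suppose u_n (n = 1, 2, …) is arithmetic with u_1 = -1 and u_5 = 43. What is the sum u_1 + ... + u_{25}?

3275

Common difference d = (43 - (-1)) / (5 - 1) = 11.
u_n = -1 + (n - 1)·11.
u_{25} = 263; S = 25·(-1 + 263)/2 = 3275.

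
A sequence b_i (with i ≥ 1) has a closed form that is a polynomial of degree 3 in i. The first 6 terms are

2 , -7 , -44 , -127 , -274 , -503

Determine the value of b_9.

1st diffs: -9, -37, -83, -147, -229.
2nd diffs: -28, -46, -64, -82.
3rd diffs: -18, -18, -18 (constant).
Newton forward-difference form: b_i = 2 + (-9)·C(i-1,1) + (-28)·C(i-1,2) + (-18)·C(i-1,3).
At i = 9: i-1 = 8, so b_9 = 2 - 72 - 784 - 1008 = -1862.

-1862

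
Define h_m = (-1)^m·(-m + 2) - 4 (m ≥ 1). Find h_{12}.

(-1)^12 = 1; -m + 2 at m=12 is -10; so h_{12} = -14.

-14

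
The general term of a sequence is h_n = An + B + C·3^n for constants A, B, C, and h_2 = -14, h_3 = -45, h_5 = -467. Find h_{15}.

-28697745

At n = 2, 3, 5: 2A + B + 9C = -14; 3A + B + 27C = -45; 5A + B + 243C = -467.
Subtracting the first from the second: A + 18C = -31.
Subtracting the second from the third: 2A + 216C = -422.
Solving: C = -2, A = 5, then B = -6.
Hence h_{15} = 5·15 + (-6) + (-2)·14348907 = -28697745.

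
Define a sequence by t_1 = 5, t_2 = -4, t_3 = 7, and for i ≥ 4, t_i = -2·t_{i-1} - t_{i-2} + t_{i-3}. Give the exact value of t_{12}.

-185

Iterate the recurrence:
t_4 = -5  t_5 = -1  t_6 = 14  t_7 = -32  t_8 = 49  t_9 = -52  t_{10} = 23  t_{11} = 55  t_{12} = -185.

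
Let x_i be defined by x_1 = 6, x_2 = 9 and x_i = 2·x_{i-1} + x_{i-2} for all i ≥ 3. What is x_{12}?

Step forward from the initial values:
x_3 = 24, x_4 = 57, x_5 = 138, x_6 = 333, x_7 = 804, x_8 = 1941, x_9 = 4686, x_{10} = 11313, x_{11} = 27312, x_{12} = 65937.

65937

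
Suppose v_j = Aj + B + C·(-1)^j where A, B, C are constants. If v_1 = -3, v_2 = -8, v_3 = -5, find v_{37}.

-39

At j = 1, 2, 3: A + B - C = -3; 2A + B + C = -8; 3A + B - C = -5.
Subtracting the first from the second: A + 2C = -5.
Subtracting the second from the third: A - 2C = 3.
Solving: C = -2, A = -1, then B = -4.
Therefore v_{37} = -37 + (-4) + (-2)·(-1) = -39.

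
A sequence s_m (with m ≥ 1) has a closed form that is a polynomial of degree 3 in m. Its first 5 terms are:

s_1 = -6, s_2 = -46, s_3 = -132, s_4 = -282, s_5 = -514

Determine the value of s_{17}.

1st diffs: -40, -86, -150, -232.
2nd diffs: -46, -64, -82.
3rd diffs: -18, -18 (constant).
Newton forward-difference form: s_m = -6 + (-40)·C(m-1,1) + (-46)·C(m-1,2) + (-18)·C(m-1,3).
At m = 17: m-1 = 16, so s_{17} = -6 - 640 - 5520 - 10080 = -16246.

-16246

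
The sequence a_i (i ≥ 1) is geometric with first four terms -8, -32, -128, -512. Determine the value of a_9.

Common ratio r = 4.
a_i = (-8)·4^(i-1).
a_9 = (-8)·4^8 = -524288.

-524288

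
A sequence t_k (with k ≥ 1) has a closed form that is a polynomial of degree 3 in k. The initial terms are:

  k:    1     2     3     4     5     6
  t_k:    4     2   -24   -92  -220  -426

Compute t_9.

-1692

1st diffs: -2, -26, -68, -128, -206.
2nd diffs: -24, -42, -60, -78.
3rd diffs: -18, -18, -18 (constant).
Newton forward-difference form: t_k = 4 + (-2)·C(k-1,1) + (-24)·C(k-1,2) + (-18)·C(k-1,3).
At k = 9: k-1 = 8, so t_9 = 4 - 16 - 672 - 1008 = -1692.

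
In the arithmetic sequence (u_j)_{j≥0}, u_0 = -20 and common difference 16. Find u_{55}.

860

u_j = -20 + (j - 0)·16.
u_{55} = -20 + 55·16 = 860.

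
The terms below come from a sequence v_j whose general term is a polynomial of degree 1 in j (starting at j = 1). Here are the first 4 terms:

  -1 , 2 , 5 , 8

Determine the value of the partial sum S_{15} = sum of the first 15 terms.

1st diffs: 3, 3, 3 (constant).
So v_j = 3j - 4.
Continuing: …, 11, 14, 17, 20, …, v_{15} = 41.
Summing j = 1..15 (15 terms) gives 300.

300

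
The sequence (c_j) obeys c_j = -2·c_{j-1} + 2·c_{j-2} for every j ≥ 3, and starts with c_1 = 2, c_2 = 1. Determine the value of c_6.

-20

Compute successive terms:
c_3 = 2, c_4 = -2, c_5 = 8, c_6 = -20.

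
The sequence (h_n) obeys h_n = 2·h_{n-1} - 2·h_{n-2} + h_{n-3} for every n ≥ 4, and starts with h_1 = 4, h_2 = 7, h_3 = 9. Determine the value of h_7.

Compute successive terms:
h_4 = 8  h_5 = 5  h_6 = 3  h_7 = 4.

4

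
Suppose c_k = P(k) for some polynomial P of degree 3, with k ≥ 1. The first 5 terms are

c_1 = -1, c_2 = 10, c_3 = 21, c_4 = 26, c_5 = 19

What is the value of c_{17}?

-3185

1st diffs: 11, 11, 5, -7.
2nd diffs: 0, -6, -12.
3rd diffs: -6, -6 (constant).
Newton forward-difference form: c_k = -1 + 11·C(k-1,1) + (-6)·C(k-1,3).
At k = 17: k-1 = 16, so c_{17} = -1 + 176 - 3360 = -3185.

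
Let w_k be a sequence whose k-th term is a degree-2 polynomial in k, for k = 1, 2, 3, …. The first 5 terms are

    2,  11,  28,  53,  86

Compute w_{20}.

1st diffs: 9, 17, 25, 33.
2nd diffs: 8, 8, 8 (constant).
So w_k = 4k^2 - 3k + 1.
Evaluating at k = 20 gives w_{20} = 1541.

1541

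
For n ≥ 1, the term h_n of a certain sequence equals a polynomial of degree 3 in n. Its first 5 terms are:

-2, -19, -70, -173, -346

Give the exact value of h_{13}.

1st diffs: -17, -51, -103, -173.
2nd diffs: -34, -52, -70.
3rd diffs: -18, -18 (constant).
Newton forward-difference form: h_n = -2 + (-17)·C(n-1,1) + (-34)·C(n-1,2) + (-18)·C(n-1,3).
At n = 13: n-1 = 12, so h_{13} = -2 - 204 - 2244 - 3960 = -6410.

-6410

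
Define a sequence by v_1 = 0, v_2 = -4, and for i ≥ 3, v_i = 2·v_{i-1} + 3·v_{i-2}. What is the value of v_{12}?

-177148

Iterate the recurrence:
v_3 = -8, v_4 = -28, v_5 = -80, v_6 = -244, v_7 = -728, v_8 = -2188, v_9 = -6560, v_{10} = -19684, v_{11} = -59048, v_{12} = -177148.
(Characteristic roots are 3 and -1.)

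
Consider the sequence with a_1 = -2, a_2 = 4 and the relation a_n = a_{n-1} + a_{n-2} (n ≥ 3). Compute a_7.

22

a_3 = 2  a_4 = 6  a_5 = 8  a_6 = 14  a_7 = 22.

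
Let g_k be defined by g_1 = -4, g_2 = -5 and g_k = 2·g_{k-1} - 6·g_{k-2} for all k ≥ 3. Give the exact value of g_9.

Step forward from the initial values:
g_3 = 14;  g_4 = 58;  g_5 = 32;  g_6 = -284;  g_7 = -760;  g_8 = 184;  g_9 = 4928.

4928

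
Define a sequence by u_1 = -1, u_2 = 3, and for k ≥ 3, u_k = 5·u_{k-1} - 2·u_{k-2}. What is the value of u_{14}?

Applying the relation repeatedly:
u_3 = 17, u_4 = 79, u_5 = 361, …, u_{11} = 3252857, u_{12} = 14838079, u_{13} = 67684681, u_{14} = 308747247.

308747247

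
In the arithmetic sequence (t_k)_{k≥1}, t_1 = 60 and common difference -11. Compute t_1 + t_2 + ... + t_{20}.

-890

t_k = 60 + (k - 1)·(-11).
t_{20} = -149; S = 20·(60 + (-149))/2 = -890.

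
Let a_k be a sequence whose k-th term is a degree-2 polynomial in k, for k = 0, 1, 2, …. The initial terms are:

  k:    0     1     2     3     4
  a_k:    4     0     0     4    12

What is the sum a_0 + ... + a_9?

340

1st diffs: -4, 0, 4, 8.
2nd diffs: 4, 4, 4 (constant).
Newton forward-difference form: a_k = 4 + (-4)·C(k,1) + 4·C(k,2).
Continuing: …, 24, 40, 60, 84, …, a_9 = 112.
Summing k = 0..9 (10 terms) gives 340.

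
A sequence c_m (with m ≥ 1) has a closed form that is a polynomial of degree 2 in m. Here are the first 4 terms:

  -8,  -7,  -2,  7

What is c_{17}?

1st diffs: 1, 5, 9.
2nd diffs: 4, 4 (constant).
Newton forward-difference form: c_m = -8 + 1·C(m-1,1) + 4·C(m-1,2).
At m = 17: m-1 = 16, so c_{17} = -8 + 16 + 480 = 488.

488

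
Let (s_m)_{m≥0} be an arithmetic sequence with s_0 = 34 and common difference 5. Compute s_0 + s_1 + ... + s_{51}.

s_m = 34 + (m - 0)·5.
s_{51} = 289; S = 52·(34 + 289)/2 = 8398.

8398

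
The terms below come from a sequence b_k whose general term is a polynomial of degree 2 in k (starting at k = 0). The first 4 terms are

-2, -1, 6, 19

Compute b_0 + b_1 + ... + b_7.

1st diffs: 1, 7, 13.
2nd diffs: 6, 6 (constant).
Newton forward-difference form: b_k = -2 + 1·C(k,1) + 6·C(k,2).
Continuing: 38, 63, 94, 131.
Summing k = 0..7 (8 terms) gives 348.

348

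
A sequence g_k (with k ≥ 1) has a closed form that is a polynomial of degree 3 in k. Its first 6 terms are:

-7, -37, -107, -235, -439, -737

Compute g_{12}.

-5507

1st diffs: -30, -70, -128, -204, -298.
2nd diffs: -40, -58, -76, -94.
3rd diffs: -18, -18, -18 (constant).
Newton forward-difference form: g_k = -7 + (-30)·C(k-1,1) + (-40)·C(k-1,2) + (-18)·C(k-1,3).
At k = 12: k-1 = 11, so g_{12} = -7 - 330 - 2200 - 2970 = -5507.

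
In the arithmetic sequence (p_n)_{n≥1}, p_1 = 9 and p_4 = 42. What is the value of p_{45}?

493

Common difference d = (42 - 9) / (4 - 1) = 11.
p_n = 9 + (n - 1)·11.
p_{45} = 9 + 44·11 = 493.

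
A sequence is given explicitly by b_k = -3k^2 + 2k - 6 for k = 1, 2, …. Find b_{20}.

-1166

b_{20} = -3·20^2 + 2·20 - 6 = -1166.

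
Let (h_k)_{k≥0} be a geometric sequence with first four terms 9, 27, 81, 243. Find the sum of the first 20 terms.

15690529800

Common ratio r = 3.
h_k = 9·3^(k-0).
S = 9·(3^20 - 1)/(3 - 1) = 9·(3486784401 - 1)/(2) = 15690529800.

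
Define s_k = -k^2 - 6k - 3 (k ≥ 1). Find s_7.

-94

s_7 = -1·7^2 - 6·7 - 3 = -94.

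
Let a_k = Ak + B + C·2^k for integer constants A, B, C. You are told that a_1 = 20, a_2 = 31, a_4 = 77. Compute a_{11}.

6208

The three given values yield: A + B + 2C = 20; 2A + B + 4C = 31; 4A + B + 16C = 77.
Subtracting the first from the second: A + 2C = 11.
Subtracting the second from the third: 2A + 12C = 46.
Solving: C = 3, A = 5, then B = 9.
Therefore a_{11} = 55 + 9 + 3·2048 = 6208.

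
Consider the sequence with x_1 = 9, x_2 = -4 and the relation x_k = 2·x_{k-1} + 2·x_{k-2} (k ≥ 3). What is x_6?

Step forward from the initial values:
x_3 = 10;  x_4 = 12;  x_5 = 44;  x_6 = 112.

112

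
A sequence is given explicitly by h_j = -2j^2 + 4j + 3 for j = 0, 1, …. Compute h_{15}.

-387

h_{15} = -2·15^2 + 4·15 + 3 = -387.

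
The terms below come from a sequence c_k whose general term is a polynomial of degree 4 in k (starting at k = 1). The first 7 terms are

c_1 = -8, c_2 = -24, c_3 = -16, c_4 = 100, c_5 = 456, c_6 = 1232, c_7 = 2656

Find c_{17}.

137016

1st diffs: -16, 8, 116, 356, 776, 1424.
2nd diffs: 24, 108, 240, 420, 648.
3rd diffs: 84, 132, 180, 228.
4th diffs: 48, 48, 48 (constant).
Newton forward-difference form: c_k = -8 + (-16)·C(k-1,1) + 24·C(k-1,2) + 84·C(k-1,3) + 48·C(k-1,4).
At k = 17: k-1 = 16, so c_{17} = -8 - 256 + 2880 + 47040 + 87360 = 137016.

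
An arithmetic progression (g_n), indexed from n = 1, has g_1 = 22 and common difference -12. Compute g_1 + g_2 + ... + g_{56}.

g_n = 22 + (n - 1)·(-12).
g_{56} = -638; S = 56·(22 + (-638))/2 = -17248.

-17248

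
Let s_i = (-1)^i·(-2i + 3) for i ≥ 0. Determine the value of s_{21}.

39

(-1)^21 = -1; -2i + 3 at i=21 is -39; so s_{21} = 39.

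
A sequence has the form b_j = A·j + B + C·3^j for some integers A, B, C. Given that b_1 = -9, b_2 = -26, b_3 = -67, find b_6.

Plug in j = 1, 2, 3: A + B + 3C = -9; 2A + B + 9C = -26; 3A + B + 27C = -67.
Subtracting the first from the second: A + 6C = -17.
Subtracting the second from the third: A + 18C = -41.
Solving: C = -2, A = -5, then B = 2.
So b_j = -5·j + 2 + (-2)·3^j; at j=6 this is -1486.

-1486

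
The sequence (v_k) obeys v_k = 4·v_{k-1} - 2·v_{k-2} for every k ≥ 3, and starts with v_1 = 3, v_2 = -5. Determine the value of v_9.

-44112

Iterate the recurrence:
v_3 = -26  v_4 = -94  v_5 = -324  v_6 = -1108  v_7 = -3784  v_8 = -12920  v_9 = -44112.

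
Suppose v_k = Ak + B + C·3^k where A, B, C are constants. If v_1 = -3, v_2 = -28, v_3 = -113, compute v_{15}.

Plug in k = 1, 2, 3: A + B + 3C = -3; 2A + B + 9C = -28; 3A + B + 27C = -113.
Subtracting the first from the second: A + 6C = -25.
Subtracting the second from the third: A + 18C = -85.
Solving: C = -5, A = 5, then B = 7.
Therefore v_{15} = 75 + 7 + (-5)·14348907 = -71744453.

-71744453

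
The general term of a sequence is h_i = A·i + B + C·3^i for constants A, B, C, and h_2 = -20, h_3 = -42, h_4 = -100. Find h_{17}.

Write the equations: 2A + B + 9C = -20; 3A + B + 27C = -42; 4A + B + 81C = -100.
Subtracting the first from the second: A + 18C = -22.
Subtracting the second from the third: A + 54C = -58.
Solving: C = -1, A = -4, then B = -3.
Therefore h_{17} = -68 + (-3) + (-1)·129140163 = -129140234.

-129140234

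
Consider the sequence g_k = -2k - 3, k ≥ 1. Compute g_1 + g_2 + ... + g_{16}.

Over k = 1..16: Σk = 136.
Total = (-2)·136 + (-3)·16 = -320.

-320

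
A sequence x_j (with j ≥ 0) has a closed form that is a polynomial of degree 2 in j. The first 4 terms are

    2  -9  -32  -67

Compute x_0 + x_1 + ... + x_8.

1st diffs: -11, -23, -35.
2nd diffs: -12, -12 (constant).
Newton forward-difference form: x_j = 2 + (-11)·C(j,1) + (-12)·C(j,2).
Continuing: …, -114, -173, -244, -327, …, x_8 = -422.
Summing j = 0..8 (9 terms) gives -1386.

-1386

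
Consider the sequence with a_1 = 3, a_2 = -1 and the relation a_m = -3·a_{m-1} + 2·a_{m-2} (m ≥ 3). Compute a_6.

Iterate the recurrence:
a_3 = 9  a_4 = -29  a_5 = 105  a_6 = -373.

-373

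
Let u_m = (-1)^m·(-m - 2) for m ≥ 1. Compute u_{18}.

(-1)^18 = 1; -m - 2 at m=18 is -20; so u_{18} = -20.

-20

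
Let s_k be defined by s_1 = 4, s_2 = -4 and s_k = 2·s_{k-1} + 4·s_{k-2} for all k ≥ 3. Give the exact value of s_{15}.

Compute successive terms:
s_3 = 8; s_4 = 0; s_5 = 32; …; s_{12} = 86016; s_{13} = 278528; s_{14} = 901120; s_{15} = 2916352.

2916352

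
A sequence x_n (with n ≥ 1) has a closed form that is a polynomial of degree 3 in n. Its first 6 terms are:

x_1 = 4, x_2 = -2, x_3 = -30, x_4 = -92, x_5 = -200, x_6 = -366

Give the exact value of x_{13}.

-4160

1st diffs: -6, -28, -62, -108, -166.
2nd diffs: -22, -34, -46, -58.
3rd diffs: -12, -12, -12 (constant).
Newton forward-difference form: x_n = 4 + (-6)·C(n-1,1) + (-22)·C(n-1,2) + (-12)·C(n-1,3).
At n = 13: n-1 = 12, so x_{13} = 4 - 72 - 1452 - 2640 = -4160.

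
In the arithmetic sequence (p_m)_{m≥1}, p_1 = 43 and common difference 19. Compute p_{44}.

860

p_m = 43 + (m - 1)·19.
p_{44} = 43 + 43·19 = 860.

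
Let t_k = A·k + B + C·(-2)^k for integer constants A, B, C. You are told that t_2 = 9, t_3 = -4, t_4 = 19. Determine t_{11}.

Write the equations: 2A + B + 4C = 9; 3A + B - 8C = -4; 4A + B + 16C = 19.
Subtracting the first from the second: A - 12C = -13.
Subtracting the second from the third: A + 24C = 23.
Solving: C = 1, A = -1, then B = 7.
Hence t_{11} = -1·11 + 7 + 1·(-2048) = -2052.

-2052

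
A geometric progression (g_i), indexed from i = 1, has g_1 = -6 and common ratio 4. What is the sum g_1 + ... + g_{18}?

g_i = (-6)·4^(i-1).
S = (-6)·(4^18 - 1)/(4 - 1) = (-6)·(68719476736 - 1)/(3) = -137438953470.

-137438953470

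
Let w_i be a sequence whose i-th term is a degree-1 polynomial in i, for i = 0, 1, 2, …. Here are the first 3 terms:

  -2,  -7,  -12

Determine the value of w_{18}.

-92

1st diffs: -5, -5 (constant).
So w_i = -5i - 2.
Evaluating at i = 18 gives w_{18} = -92.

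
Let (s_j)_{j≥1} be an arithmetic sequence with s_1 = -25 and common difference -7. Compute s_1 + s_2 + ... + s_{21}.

s_j = -25 + (j - 1)·(-7).
s_{21} = -165; S = 21·(-25 + (-165))/2 = -1995.

-1995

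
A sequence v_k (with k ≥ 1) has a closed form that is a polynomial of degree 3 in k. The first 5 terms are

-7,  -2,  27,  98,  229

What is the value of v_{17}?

13033

1st diffs: 5, 29, 71, 131.
2nd diffs: 24, 42, 60.
3rd diffs: 18, 18 (constant).
Newton forward-difference form: v_k = -7 + 5·C(k-1,1) + 24·C(k-1,2) + 18·C(k-1,3).
At k = 17: k-1 = 16, so v_{17} = -7 + 80 + 2880 + 10080 = 13033.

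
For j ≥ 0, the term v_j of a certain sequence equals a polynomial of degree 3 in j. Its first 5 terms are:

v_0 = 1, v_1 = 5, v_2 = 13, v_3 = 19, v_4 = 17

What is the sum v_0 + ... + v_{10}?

1st diffs: 4, 8, 6, -2.
2nd diffs: 4, -2, -8.
3rd diffs: -6, -6 (constant).
Newton forward-difference form: v_j = 1 + 4·C(j,1) + 4·C(j,2) + (-6)·C(j,3).
Continuing: …, 1, -35, -97, -191, …, v_{10} = -499.
Summing j = 0..10 (11 terms) gives -1089.

-1089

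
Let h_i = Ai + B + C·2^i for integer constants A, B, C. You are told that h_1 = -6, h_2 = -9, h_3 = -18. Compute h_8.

The three given values yield: A + B + 2C = -6; 2A + B + 4C = -9; 3A + B + 8C = -18.
Subtracting the first from the second: A + 2C = -3.
Subtracting the second from the third: A + 4C = -9.
Solving: C = -3, A = 3, then B = -3.
Hence h_8 = 3·8 + (-3) + (-3)·256 = -747.

-747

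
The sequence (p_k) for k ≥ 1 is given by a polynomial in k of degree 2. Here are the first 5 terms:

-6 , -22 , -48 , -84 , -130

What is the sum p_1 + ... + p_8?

1st diffs: -16, -26, -36, -46.
2nd diffs: -10, -10, -10 (constant).
Newton forward-difference form: p_k = -6 + (-16)·C(k-1,1) + (-10)·C(k-1,2).
Continuing: -186, -252, -328.
Summing k = 1..8 (8 terms) gives -1056.

-1056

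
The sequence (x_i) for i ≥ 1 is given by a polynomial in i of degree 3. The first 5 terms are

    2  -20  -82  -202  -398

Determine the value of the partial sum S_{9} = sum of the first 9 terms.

1st diffs: -22, -62, -120, -196.
2nd diffs: -40, -58, -76.
3rd diffs: -18, -18 (constant).
Newton forward-difference form: x_i = 2 + (-22)·C(i-1,1) + (-40)·C(i-1,2) + (-18)·C(i-1,3).
Continuing: -688, -1090, -1622, -2302.
Summing i = 1..9 (9 terms) gives -6402.

-6402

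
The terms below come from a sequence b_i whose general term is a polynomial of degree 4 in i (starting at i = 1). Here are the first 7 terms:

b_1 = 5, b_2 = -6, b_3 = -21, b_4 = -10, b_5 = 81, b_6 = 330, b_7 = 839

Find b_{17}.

59829

1st diffs: -11, -15, 11, 91, 249, 509.
2nd diffs: -4, 26, 80, 158, 260.
3rd diffs: 30, 54, 78, 102.
4th diffs: 24, 24, 24 (constant).
Newton forward-difference form: b_i = 5 + (-11)·C(i-1,1) + (-4)·C(i-1,2) + 30·C(i-1,3) + 24·C(i-1,4).
At i = 17: i-1 = 16, so b_{17} = 5 - 176 - 480 + 16800 + 43680 = 59829.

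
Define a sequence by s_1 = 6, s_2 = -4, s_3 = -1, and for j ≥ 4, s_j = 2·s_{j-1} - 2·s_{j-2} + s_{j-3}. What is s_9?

-1

Iterate the recurrence:
s_4 = 12;  s_5 = 22;  s_6 = 19;  s_7 = 6;  s_8 = -4;  s_9 = -1.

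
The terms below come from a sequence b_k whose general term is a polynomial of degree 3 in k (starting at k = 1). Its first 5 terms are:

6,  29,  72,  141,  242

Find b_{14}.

1st diffs: 23, 43, 69, 101.
2nd diffs: 20, 26, 32.
3rd diffs: 6, 6 (constant).
Newton forward-difference form: b_k = 6 + 23·C(k-1,1) + 20·C(k-1,2) + 6·C(k-1,3).
At k = 14: k-1 = 13, so b_{14} = 6 + 299 + 1560 + 1716 = 3581.

3581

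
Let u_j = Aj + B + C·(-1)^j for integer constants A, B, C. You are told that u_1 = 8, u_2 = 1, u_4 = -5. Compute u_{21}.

-52

At j = 1, 2, 4: A + B - C = 8; 2A + B + C = 1; 4A + B + C = -5.
Subtracting the first from the second: A + 2C = -7.
Subtracting the second from the third: 2A = -6.
Solving: C = -2, A = -3, then B = 9.
Therefore u_{21} = -63 + 9 + (-2)·(-1) = -52.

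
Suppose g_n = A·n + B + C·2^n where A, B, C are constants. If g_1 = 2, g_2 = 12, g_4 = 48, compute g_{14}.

The three given values yield: A + B + 2C = 2; 2A + B + 4C = 12; 4A + B + 16C = 48.
Subtracting the first from the second: A + 2C = 10.
Subtracting the second from the third: 2A + 12C = 36.
Solving: C = 2, A = 6, then B = -8.
Hence g_{14} = 6·14 + (-8) + 2·16384 = 32844.

32844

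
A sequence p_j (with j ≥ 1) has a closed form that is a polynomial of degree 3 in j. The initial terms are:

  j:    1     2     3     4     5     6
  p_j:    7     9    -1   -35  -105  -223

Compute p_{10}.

-1415

1st diffs: 2, -10, -34, -70, -118.
2nd diffs: -12, -24, -36, -48.
3rd diffs: -12, -12, -12 (constant).
Newton forward-difference form: p_j = 7 + 2·C(j-1,1) + (-12)·C(j-1,2) + (-12)·C(j-1,3).
At j = 10: j-1 = 9, so p_{10} = 7 + 18 - 432 - 1008 = -1415.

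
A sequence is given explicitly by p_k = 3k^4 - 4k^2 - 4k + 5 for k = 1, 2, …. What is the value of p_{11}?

43400

p_{11} = 3·11^4 - 4·11^2 - 4·11 + 5 = 43400.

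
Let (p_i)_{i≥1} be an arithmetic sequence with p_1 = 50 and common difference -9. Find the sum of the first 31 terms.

p_i = 50 + (i - 1)·(-9).
p_{31} = -220; S = 31·(50 + (-220))/2 = -2635.

-2635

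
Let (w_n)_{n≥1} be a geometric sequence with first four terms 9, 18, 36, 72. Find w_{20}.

4718592

Common ratio r = 2.
w_n = 9·2^(n-1).
w_{20} = 9·2^19 = 4718592.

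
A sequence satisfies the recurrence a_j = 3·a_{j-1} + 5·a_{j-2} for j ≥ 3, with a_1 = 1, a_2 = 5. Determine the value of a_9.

Applying the relation repeatedly:
a_3 = 20  a_4 = 85  a_5 = 355  a_6 = 1490  a_7 = 6245  a_8 = 26185  a_9 = 109780.

109780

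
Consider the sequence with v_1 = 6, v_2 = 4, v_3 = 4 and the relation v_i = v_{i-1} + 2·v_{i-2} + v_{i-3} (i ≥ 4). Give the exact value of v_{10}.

1468

Iterate the recurrence:
v_4 = 18, v_5 = 30, v_6 = 70, v_7 = 148, v_8 = 318, v_9 = 684, v_{10} = 1468.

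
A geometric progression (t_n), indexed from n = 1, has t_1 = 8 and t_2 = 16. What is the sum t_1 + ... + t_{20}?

Common ratio r = 2.
t_n = 8·2^(n-1).
S = 8·(2^20 - 1)/(2 - 1) = 8·(1048576 - 1)/(1) = 8388600.

8388600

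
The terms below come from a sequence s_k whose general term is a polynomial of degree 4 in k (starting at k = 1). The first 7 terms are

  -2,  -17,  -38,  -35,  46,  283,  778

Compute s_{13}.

17902

1st diffs: -15, -21, 3, 81, 237, 495.
2nd diffs: -6, 24, 78, 156, 258.
3rd diffs: 30, 54, 78, 102.
4th diffs: 24, 24, 24 (constant).
Newton forward-difference form: s_k = -2 + (-15)·C(k-1,1) + (-6)·C(k-1,2) + 30·C(k-1,3) + 24·C(k-1,4).
At k = 13: k-1 = 12, so s_{13} = -2 - 180 - 396 + 6600 + 11880 = 17902.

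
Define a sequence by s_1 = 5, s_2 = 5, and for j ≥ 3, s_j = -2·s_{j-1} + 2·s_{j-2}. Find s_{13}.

-66880

Compute successive terms:
s_3 = 0  s_4 = 10  s_5 = -20  …  s_{10} = 3280  s_{11} = -8960  s_{12} = 24480  s_{13} = -66880.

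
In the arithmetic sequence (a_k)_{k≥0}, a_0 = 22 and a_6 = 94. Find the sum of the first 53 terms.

17702

Common difference d = (94 - 22) / (6 - 0) = 12.
a_k = 22 + (k - 0)·12.
a_{52} = 646; S = 53·(22 + 646)/2 = 17702.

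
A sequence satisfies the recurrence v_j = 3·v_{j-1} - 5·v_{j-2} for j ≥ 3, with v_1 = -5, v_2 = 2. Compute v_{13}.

Step forward from the initial values:
v_3 = 31; v_4 = 83; v_5 = 94; …; v_{10} = 5267; v_{11} = 23206; v_{12} = 43283; v_{13} = 13819.

13819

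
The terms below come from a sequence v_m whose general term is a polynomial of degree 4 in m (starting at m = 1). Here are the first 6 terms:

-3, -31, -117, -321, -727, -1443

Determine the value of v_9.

1st diffs: -28, -86, -204, -406, -716.
2nd diffs: -58, -118, -202, -310.
3rd diffs: -60, -84, -108.
4th diffs: -24, -24 (constant).
Newton forward-difference form: v_m = -3 + (-28)·C(m-1,1) + (-58)·C(m-1,2) + (-60)·C(m-1,3) + (-24)·C(m-1,4).
At m = 9: m-1 = 8, so v_9 = -3 - 224 - 1624 - 3360 - 1680 = -6891.

-6891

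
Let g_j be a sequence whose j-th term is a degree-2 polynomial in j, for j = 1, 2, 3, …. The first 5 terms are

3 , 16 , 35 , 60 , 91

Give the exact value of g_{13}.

555

1st diffs: 13, 19, 25, 31.
2nd diffs: 6, 6, 6 (constant).
So g_j = 3j^2 + 4j - 4.
Evaluating at j = 13 gives g_{13} = 555.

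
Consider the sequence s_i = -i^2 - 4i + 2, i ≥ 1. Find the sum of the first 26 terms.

Over i = 1..26: Σi = 351, Σi² = 6201.
Total = (-1)·6201 + (-4)·351 + (2)·26 = -7553.

-7553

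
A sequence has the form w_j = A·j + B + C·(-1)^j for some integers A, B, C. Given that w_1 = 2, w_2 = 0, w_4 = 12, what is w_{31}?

The three given values yield: A + B - C = 2; 2A + B + C = 0; 4A + B + C = 12.
Subtracting the first from the second: A + 2C = -2.
Subtracting the second from the third: 2A = 12.
Solving: C = -4, A = 6, then B = -8.
Hence w_{31} = 6·31 + (-8) + (-4)·(-1) = 182.

182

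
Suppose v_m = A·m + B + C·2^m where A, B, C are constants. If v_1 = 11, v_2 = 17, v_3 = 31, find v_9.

Plug in m = 1, 2, 3: A + B + 2C = 11; 2A + B + 4C = 17; 3A + B + 8C = 31.
Subtracting the first from the second: A + 2C = 6.
Subtracting the second from the third: A + 4C = 14.
Solving: C = 4, A = -2, then B = 5.
Hence v_9 = -2·9 + 5 + 4·512 = 2035.

2035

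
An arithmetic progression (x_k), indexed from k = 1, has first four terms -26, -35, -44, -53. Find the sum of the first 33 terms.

-5610

Common difference d = -9.
x_k = -26 + (k - 1)·(-9).
x_{33} = -314; S = 33·(-26 + (-314))/2 = -5610.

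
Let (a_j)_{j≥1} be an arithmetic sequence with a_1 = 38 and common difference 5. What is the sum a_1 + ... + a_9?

a_j = 38 + (j - 1)·5.
a_9 = 78; S = 9·(38 + 78)/2 = 522.

522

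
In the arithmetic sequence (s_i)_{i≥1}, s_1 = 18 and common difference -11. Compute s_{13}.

s_i = 18 + (i - 1)·(-11).
s_{13} = 18 + 12·(-11) = -114.

-114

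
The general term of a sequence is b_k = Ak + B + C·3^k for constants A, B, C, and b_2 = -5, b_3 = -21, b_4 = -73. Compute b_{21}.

-10460353161

At k = 2, 3, 4: 2A + B + 9C = -5; 3A + B + 27C = -21; 4A + B + 81C = -73.
Subtracting the first from the second: A + 18C = -16.
Subtracting the second from the third: A + 54C = -52.
Solving: C = -1, A = 2, then B = 0.
Therefore b_{21} = 42 + 0 + (-1)·10460353203 = -10460353161.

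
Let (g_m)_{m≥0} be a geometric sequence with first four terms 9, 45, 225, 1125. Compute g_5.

Common ratio r = 5.
g_m = 9·5^(m-0).
g_5 = 9·5^5 = 28125.

28125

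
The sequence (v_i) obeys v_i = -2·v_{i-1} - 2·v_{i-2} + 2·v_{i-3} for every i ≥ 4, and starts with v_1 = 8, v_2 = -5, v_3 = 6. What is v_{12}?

Iterate the recurrence:
v_4 = 14  v_5 = -50  v_6 = 84  v_7 = -40  v_8 = -188  v_9 = 624  v_{10} = -952  v_{11} = 280  v_{12} = 2592.

2592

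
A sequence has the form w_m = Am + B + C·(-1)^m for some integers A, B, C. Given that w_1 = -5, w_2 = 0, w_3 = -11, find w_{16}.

-42

Plug in m = 1, 2, 3: A + B - C = -5; 2A + B + C = 0; 3A + B - C = -11.
Subtracting the first from the second: A + 2C = 5.
Subtracting the second from the third: A - 2C = -11.
Solving: C = 4, A = -3, then B = 2.
Hence w_{16} = -3·16 + 2 + 4·1 = -42.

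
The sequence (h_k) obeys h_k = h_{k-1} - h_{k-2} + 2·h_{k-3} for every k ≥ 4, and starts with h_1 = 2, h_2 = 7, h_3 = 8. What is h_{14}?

193

Compute successive terms:
h_4 = 5  h_5 = 11  h_6 = 22  …  h_{11} = 63  h_{12} = 86  h_{13} = 153  h_{14} = 193.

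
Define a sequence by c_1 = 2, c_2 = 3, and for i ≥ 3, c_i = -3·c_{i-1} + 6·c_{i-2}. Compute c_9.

-5913

Applying the relation repeatedly:
c_3 = 3; c_4 = 9; c_5 = -9; c_6 = 81; c_7 = -297; c_8 = 1377; c_9 = -5913.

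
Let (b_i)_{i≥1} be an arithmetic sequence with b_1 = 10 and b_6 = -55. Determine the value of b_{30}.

Common difference d = (-55 - 10) / (6 - 1) = -13.
b_i = 10 + (i - 1)·(-13).
b_{30} = 10 + 29·(-13) = -367.

-367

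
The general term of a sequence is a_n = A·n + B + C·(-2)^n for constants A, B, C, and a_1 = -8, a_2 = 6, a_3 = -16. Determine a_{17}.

At n = 1, 2, 3: A + B - 2C = -8; 2A + B + 4C = 6; 3A + B - 8C = -16.
Subtracting the first from the second: A + 6C = 14.
Subtracting the second from the third: A - 12C = -22.
Solving: C = 2, A = 2, then B = -6.
Therefore a_{17} = 34 + (-6) + 2·(-131072) = -262116.

-262116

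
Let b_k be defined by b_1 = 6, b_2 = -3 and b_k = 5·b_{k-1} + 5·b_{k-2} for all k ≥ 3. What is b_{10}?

2557500

Compute successive terms:
b_3 = 15; b_4 = 60; b_5 = 375; b_6 = 2175; b_7 = 12750; b_8 = 74625; b_9 = 436875; b_{10} = 2557500.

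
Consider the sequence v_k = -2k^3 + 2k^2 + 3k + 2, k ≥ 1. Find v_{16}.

v_{16} = -2·16^3 + 2·16^2 + 3·16 + 2 = -7630.

-7630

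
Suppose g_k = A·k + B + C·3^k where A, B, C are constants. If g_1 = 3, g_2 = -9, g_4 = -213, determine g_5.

-693

Plug in k = 1, 2, 4: A + B + 3C = 3; 2A + B + 9C = -9; 4A + B + 81C = -213.
Subtracting the first from the second: A + 6C = -12.
Subtracting the second from the third: 2A + 72C = -204.
Solving: C = -3, A = 6, then B = 6.
Therefore g_5 = 30 + 6 + (-3)·243 = -693.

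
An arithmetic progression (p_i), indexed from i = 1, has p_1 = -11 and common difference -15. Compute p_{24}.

-356

p_i = -11 + (i - 1)·(-15).
p_{24} = -11 + 23·(-15) = -356.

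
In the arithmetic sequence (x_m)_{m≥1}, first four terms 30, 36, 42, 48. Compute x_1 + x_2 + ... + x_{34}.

4386

Common difference d = 6.
x_m = 30 + (m - 1)·6.
x_{34} = 228; S = 34·(30 + 228)/2 = 4386.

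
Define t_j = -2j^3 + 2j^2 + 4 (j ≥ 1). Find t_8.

-892

t_8 = -2·8^3 + 2·8^2 + 4 = -892.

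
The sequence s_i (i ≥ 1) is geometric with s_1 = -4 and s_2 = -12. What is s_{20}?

-4649045868

Common ratio r = 3.
s_i = (-4)·3^(i-1).
s_{20} = (-4)·3^19 = -4649045868.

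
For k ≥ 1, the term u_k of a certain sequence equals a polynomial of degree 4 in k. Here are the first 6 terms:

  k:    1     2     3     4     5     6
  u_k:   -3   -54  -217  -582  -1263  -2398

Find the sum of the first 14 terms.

1st diffs: -51, -163, -365, -681, -1135.
2nd diffs: -112, -202, -316, -454.
3rd diffs: -90, -114, -138.
4th diffs: -24, -24 (constant).
Newton forward-difference form: u_k = -3 + (-51)·C(k-1,1) + (-112)·C(k-1,2) + (-90)·C(k-1,3) + (-24)·C(k-1,4).
Continuing: …, -4149, -6702, -10267, -15078, …, u_{14} = -52302.
Summing k = 1..14 (14 terms) gives -183589.

-183589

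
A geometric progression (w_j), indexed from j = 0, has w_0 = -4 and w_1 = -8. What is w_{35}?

-137438953472

Common ratio r = 2.
w_j = (-4)·2^(j-0).
w_{35} = (-4)·2^35 = -137438953472.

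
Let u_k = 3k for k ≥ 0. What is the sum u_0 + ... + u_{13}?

273

Over k = 0..13: Σk = 91.
Total = (3)·91 = 273.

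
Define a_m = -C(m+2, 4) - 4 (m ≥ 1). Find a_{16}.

-3064

C(18, 4) = 3060, so a_{16} = -3064.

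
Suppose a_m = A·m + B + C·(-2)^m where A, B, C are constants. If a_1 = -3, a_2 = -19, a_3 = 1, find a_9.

985

At m = 1, 2, 3: A + B - 2C = -3; 2A + B + 4C = -19; 3A + B - 8C = 1.
Subtracting the first from the second: A + 6C = -16.
Subtracting the second from the third: A - 12C = 20.
Solving: C = -2, A = -4, then B = -3.
Hence a_9 = -4·9 + (-3) + (-2)·(-512) = 985.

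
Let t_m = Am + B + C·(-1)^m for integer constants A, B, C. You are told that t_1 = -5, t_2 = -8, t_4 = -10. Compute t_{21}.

-25

Write the equations: A + B - C = -5; 2A + B + C = -8; 4A + B + C = -10.
Subtracting the first from the second: A + 2C = -3.
Subtracting the second from the third: 2A = -2.
Solving: C = -1, A = -1, then B = -5.
Hence t_{21} = -1·21 + (-5) + (-1)·(-1) = -25.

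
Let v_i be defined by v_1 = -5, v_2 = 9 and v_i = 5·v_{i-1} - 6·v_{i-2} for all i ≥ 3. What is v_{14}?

30095529

Iterate the recurrence:
v_3 = 75;  v_4 = 321;  v_5 = 1155;  …;  v_{11} = 1097355;  v_{12} = 3316641;  v_{13} = 9999075;  v_{14} = 30095529.
(Characteristic roots are 3 and 2.)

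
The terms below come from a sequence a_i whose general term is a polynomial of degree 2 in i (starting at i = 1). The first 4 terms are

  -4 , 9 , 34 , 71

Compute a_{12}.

1st diffs: 13, 25, 37.
2nd diffs: 12, 12 (constant).
Newton forward-difference form: a_i = -4 + 13·C(i-1,1) + 12·C(i-1,2).
At i = 12: i-1 = 11, so a_{12} = -4 + 143 + 660 = 799.

799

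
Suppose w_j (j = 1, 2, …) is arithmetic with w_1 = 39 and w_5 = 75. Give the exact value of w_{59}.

Common difference d = (75 - 39) / (5 - 1) = 9.
w_j = 39 + (j - 1)·9.
w_{59} = 39 + 58·9 = 561.

561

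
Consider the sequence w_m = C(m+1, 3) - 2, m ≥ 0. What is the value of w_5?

18

C(6, 3) = 20, so w_5 = 18.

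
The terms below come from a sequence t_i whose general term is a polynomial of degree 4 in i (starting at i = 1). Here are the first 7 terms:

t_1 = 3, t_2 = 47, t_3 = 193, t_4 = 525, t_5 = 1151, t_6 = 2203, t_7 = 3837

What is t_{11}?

20153

1st diffs: 44, 146, 332, 626, 1052, 1634.
2nd diffs: 102, 186, 294, 426, 582.
3rd diffs: 84, 108, 132, 156.
4th diffs: 24, 24, 24 (constant).
So t_i = i^4 + 4i^3 + 2i^2 - 5i + 1.
Evaluating at i = 11 gives t_{11} = 20153.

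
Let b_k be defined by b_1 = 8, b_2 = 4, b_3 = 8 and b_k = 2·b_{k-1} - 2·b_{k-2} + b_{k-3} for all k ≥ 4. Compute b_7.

8

Compute successive terms:
b_4 = 16, b_5 = 20, b_6 = 16, b_7 = 8.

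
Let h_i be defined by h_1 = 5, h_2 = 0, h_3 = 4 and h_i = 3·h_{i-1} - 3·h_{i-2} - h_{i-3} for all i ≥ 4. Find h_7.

Iterate the recurrence:
h_4 = 7, h_5 = 9, h_6 = 2, h_7 = -28.

-28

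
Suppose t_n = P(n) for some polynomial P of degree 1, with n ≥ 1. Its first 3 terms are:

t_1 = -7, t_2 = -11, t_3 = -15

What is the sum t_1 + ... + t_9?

1st diffs: -4, -4 (constant).
So t_n = -4n - 3.
Continuing: …, -19, -23, -27, -31, …, t_9 = -39.
Summing n = 1..9 (9 terms) gives -207.

-207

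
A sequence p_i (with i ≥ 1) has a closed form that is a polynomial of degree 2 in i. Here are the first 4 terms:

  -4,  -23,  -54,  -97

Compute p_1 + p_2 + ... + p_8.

-1236

1st diffs: -19, -31, -43.
2nd diffs: -12, -12 (constant).
Newton forward-difference form: p_i = -4 + (-19)·C(i-1,1) + (-12)·C(i-1,2).
Continuing: -152, -219, -298, -389.
Summing i = 1..8 (8 terms) gives -1236.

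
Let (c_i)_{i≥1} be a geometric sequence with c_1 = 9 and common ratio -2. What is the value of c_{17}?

c_i = 9·(-2)^(i-1).
c_{17} = 9·(-2)^16 = 589824.

589824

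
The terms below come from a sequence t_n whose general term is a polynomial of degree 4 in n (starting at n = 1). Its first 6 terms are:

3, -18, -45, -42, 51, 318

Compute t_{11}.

8883

1st diffs: -21, -27, 3, 93, 267.
2nd diffs: -6, 30, 90, 174.
3rd diffs: 36, 60, 84.
4th diffs: 24, 24 (constant).
So t_n = n^4 - 4n^3 - 4n^2 + 4n + 6.
Evaluating at n = 11 gives t_{11} = 8883.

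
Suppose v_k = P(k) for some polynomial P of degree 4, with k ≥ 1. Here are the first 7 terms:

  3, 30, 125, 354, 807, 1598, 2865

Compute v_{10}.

1st diffs: 27, 95, 229, 453, 791, 1267.
2nd diffs: 68, 134, 224, 338, 476.
3rd diffs: 66, 90, 114, 138.
4th diffs: 24, 24, 24 (constant).
Newton forward-difference form: v_k = 3 + 27·C(k-1,1) + 68·C(k-1,2) + 66·C(k-1,3) + 24·C(k-1,4).
At k = 10: k-1 = 9, so v_{10} = 3 + 243 + 2448 + 5544 + 3024 = 11262.

11262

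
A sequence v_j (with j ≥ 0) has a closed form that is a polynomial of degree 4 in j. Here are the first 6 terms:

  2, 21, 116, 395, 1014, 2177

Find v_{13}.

1st diffs: 19, 95, 279, 619, 1163.
2nd diffs: 76, 184, 340, 544.
3rd diffs: 108, 156, 204.
4th diffs: 48, 48 (constant).
So v_j = 2j^4 + 6j^3 + 6j^2 + 5j + 2.
Evaluating at j = 13 gives v_{13} = 71385.

71385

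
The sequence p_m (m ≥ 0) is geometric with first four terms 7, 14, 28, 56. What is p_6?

Common ratio r = 2.
p_m = 7·2^(m-0).
p_6 = 7·2^6 = 448.

448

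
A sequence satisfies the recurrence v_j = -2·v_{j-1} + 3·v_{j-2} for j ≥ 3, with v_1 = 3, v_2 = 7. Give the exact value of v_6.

247

v_3 = -5;  v_4 = 31;  v_5 = -77;  v_6 = 247.
(Characteristic roots are 1 and -3.)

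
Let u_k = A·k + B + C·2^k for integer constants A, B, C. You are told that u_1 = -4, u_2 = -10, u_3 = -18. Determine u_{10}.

The three given values yield: A + B + 2C = -4; 2A + B + 4C = -10; 3A + B + 8C = -18.
Subtracting the first from the second: A + 2C = -6.
Subtracting the second from the third: A + 4C = -8.
Solving: C = -1, A = -4, then B = 2.
So u_k = -4·k + 2 + (-1)·2^k; at k=10 this is -1062.

-1062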